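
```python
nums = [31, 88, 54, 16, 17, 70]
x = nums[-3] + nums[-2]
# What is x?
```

nums has length 6. Negative index -3 maps to positive index 6 + (-3) = 3. nums[3] = 16.
nums has length 6. Negative index -2 maps to positive index 6 + (-2) = 4. nums[4] = 17.
Sum: 16 + 17 = 33.

33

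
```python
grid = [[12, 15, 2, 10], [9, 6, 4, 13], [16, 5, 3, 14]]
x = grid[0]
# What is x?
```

grid has 3 rows. Row 0 is [12, 15, 2, 10].

[12, 15, 2, 10]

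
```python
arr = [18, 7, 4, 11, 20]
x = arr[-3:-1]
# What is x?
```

arr has length 5. The slice arr[-3:-1] selects indices [2, 3] (2->4, 3->11), giving [4, 11].

[4, 11]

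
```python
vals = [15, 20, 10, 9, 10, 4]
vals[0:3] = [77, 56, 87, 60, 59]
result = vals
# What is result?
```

vals starts as [15, 20, 10, 9, 10, 4] (length 6). The slice vals[0:3] covers indices [0, 1, 2] with values [15, 20, 10]. Replacing that slice with [77, 56, 87, 60, 59] (different length) produces [77, 56, 87, 60, 59, 9, 10, 4].

[77, 56, 87, 60, 59, 9, 10, 4]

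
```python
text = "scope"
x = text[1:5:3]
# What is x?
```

text has length 5. The slice text[1:5:3] selects indices [1, 4] (1->'c', 4->'e'), giving 'ce'.

'ce'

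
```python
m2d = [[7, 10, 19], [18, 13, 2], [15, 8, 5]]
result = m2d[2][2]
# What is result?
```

m2d[2] = [15, 8, 5]. Taking column 2 of that row yields 5.

5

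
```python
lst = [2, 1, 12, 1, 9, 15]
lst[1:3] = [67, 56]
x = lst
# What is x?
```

lst starts as [2, 1, 12, 1, 9, 15] (length 6). The slice lst[1:3] covers indices [1, 2] with values [1, 12]. Replacing that slice with [67, 56] (same length) produces [2, 67, 56, 1, 9, 15].

[2, 67, 56, 1, 9, 15]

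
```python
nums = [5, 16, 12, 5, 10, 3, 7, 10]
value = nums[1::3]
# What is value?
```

nums has length 8. The slice nums[1::3] selects indices [1, 4, 7] (1->16, 4->10, 7->10), giving [16, 10, 10].

[16, 10, 10]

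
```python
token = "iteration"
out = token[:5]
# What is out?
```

token has length 9. The slice token[:5] selects indices [0, 1, 2, 3, 4] (0->'i', 1->'t', 2->'e', 3->'r', 4->'a'), giving 'itera'.

'itera'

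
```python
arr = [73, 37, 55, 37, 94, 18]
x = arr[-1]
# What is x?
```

arr has length 6. Negative index -1 maps to positive index 6 + (-1) = 5. arr[5] = 18.

18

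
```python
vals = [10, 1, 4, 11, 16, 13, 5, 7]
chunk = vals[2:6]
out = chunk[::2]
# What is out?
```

vals has length 8. The slice vals[2:6] selects indices [2, 3, 4, 5] (2->4, 3->11, 4->16, 5->13), giving [4, 11, 16, 13]. So chunk = [4, 11, 16, 13]. chunk has length 4. The slice chunk[::2] selects indices [0, 2] (0->4, 2->16), giving [4, 16].

[4, 16]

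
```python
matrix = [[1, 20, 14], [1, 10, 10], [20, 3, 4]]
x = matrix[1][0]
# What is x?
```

matrix[1] = [1, 10, 10]. Taking column 0 of that row yields 1.

1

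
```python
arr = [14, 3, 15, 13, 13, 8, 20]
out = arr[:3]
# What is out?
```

arr has length 7. The slice arr[:3] selects indices [0, 1, 2] (0->14, 1->3, 2->15), giving [14, 3, 15].

[14, 3, 15]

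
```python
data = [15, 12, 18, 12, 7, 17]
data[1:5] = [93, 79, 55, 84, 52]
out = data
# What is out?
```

data starts as [15, 12, 18, 12, 7, 17] (length 6). The slice data[1:5] covers indices [1, 2, 3, 4] with values [12, 18, 12, 7]. Replacing that slice with [93, 79, 55, 84, 52] (different length) produces [15, 93, 79, 55, 84, 52, 17].

[15, 93, 79, 55, 84, 52, 17]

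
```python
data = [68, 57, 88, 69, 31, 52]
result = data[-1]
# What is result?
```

data has length 6. Negative index -1 maps to positive index 6 + (-1) = 5. data[5] = 52.

52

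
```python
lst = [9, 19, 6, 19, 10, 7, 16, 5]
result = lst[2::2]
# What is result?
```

lst has length 8. The slice lst[2::2] selects indices [2, 4, 6] (2->6, 4->10, 6->16), giving [6, 10, 16].

[6, 10, 16]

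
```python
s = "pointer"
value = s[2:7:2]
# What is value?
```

s has length 7. The slice s[2:7:2] selects indices [2, 4, 6] (2->'i', 4->'t', 6->'r'), giving 'itr'.

'itr'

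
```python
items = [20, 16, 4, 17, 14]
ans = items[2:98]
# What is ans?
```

items has length 5. The slice items[2:98] selects indices [2, 3, 4] (2->4, 3->17, 4->14), giving [4, 17, 14].

[4, 17, 14]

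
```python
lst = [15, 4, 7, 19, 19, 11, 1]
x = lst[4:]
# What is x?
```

lst has length 7. The slice lst[4:] selects indices [4, 5, 6] (4->19, 5->11, 6->1), giving [19, 11, 1].

[19, 11, 1]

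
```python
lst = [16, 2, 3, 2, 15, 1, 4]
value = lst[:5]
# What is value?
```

lst has length 7. The slice lst[:5] selects indices [0, 1, 2, 3, 4] (0->16, 1->2, 2->3, 3->2, 4->15), giving [16, 2, 3, 2, 15].

[16, 2, 3, 2, 15]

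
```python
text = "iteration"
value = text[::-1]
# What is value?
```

text has length 9. The slice text[::-1] selects indices [8, 7, 6, 5, 4, 3, 2, 1, 0] (8->'n', 7->'o', 6->'i', 5->'t', 4->'a', 3->'r', 2->'e', 1->'t', 0->'i'), giving 'noitareti'.

'noitareti'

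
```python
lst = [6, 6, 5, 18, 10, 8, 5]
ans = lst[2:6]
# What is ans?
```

lst has length 7. The slice lst[2:6] selects indices [2, 3, 4, 5] (2->5, 3->18, 4->10, 5->8), giving [5, 18, 10, 8].

[5, 18, 10, 8]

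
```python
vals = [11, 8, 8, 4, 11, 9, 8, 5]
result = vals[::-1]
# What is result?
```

vals has length 8. The slice vals[::-1] selects indices [7, 6, 5, 4, 3, 2, 1, 0] (7->5, 6->8, 5->9, 4->11, 3->4, 2->8, 1->8, 0->11), giving [5, 8, 9, 11, 4, 8, 8, 11].

[5, 8, 9, 11, 4, 8, 8, 11]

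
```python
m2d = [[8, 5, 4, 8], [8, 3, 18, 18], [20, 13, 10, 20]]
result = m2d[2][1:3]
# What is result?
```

m2d[2] = [20, 13, 10, 20]. m2d[2] has length 4. The slice m2d[2][1:3] selects indices [1, 2] (1->13, 2->10), giving [13, 10].

[13, 10]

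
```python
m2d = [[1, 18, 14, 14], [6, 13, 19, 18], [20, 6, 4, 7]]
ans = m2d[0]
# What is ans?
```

m2d has 3 rows. Row 0 is [1, 18, 14, 14].

[1, 18, 14, 14]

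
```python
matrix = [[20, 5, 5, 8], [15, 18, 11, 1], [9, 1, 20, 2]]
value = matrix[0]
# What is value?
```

matrix has 3 rows. Row 0 is [20, 5, 5, 8].

[20, 5, 5, 8]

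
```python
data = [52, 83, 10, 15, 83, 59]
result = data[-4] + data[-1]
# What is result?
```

data has length 6. Negative index -4 maps to positive index 6 + (-4) = 2. data[2] = 10.
data has length 6. Negative index -1 maps to positive index 6 + (-1) = 5. data[5] = 59.
Sum: 10 + 59 = 69.

69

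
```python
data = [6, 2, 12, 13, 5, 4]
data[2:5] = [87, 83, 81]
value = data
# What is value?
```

data starts as [6, 2, 12, 13, 5, 4] (length 6). The slice data[2:5] covers indices [2, 3, 4] with values [12, 13, 5]. Replacing that slice with [87, 83, 81] (same length) produces [6, 2, 87, 83, 81, 4].

[6, 2, 87, 83, 81, 4]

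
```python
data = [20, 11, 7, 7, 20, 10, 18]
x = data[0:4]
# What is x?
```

data has length 7. The slice data[0:4] selects indices [0, 1, 2, 3] (0->20, 1->11, 2->7, 3->7), giving [20, 11, 7, 7].

[20, 11, 7, 7]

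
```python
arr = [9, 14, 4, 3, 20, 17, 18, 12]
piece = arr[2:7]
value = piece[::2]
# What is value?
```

arr has length 8. The slice arr[2:7] selects indices [2, 3, 4, 5, 6] (2->4, 3->3, 4->20, 5->17, 6->18), giving [4, 3, 20, 17, 18]. So piece = [4, 3, 20, 17, 18]. piece has length 5. The slice piece[::2] selects indices [0, 2, 4] (0->4, 2->20, 4->18), giving [4, 20, 18].

[4, 20, 18]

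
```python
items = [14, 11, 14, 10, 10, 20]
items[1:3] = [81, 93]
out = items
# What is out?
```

items starts as [14, 11, 14, 10, 10, 20] (length 6). The slice items[1:3] covers indices [1, 2] with values [11, 14]. Replacing that slice with [81, 93] (same length) produces [14, 81, 93, 10, 10, 20].

[14, 81, 93, 10, 10, 20]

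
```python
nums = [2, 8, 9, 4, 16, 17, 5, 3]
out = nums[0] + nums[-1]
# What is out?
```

nums has length 8. nums[0] = 2.
nums has length 8. Negative index -1 maps to positive index 8 + (-1) = 7. nums[7] = 3.
Sum: 2 + 3 = 5.

5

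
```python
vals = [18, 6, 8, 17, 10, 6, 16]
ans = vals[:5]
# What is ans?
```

vals has length 7. The slice vals[:5] selects indices [0, 1, 2, 3, 4] (0->18, 1->6, 2->8, 3->17, 4->10), giving [18, 6, 8, 17, 10].

[18, 6, 8, 17, 10]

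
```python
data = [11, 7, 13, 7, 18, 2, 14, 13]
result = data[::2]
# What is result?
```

data has length 8. The slice data[::2] selects indices [0, 2, 4, 6] (0->11, 2->13, 4->18, 6->14), giving [11, 13, 18, 14].

[11, 13, 18, 14]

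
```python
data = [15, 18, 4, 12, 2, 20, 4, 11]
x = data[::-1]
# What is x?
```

data has length 8. The slice data[::-1] selects indices [7, 6, 5, 4, 3, 2, 1, 0] (7->11, 6->4, 5->20, 4->2, 3->12, 2->4, 1->18, 0->15), giving [11, 4, 20, 2, 12, 4, 18, 15].

[11, 4, 20, 2, 12, 4, 18, 15]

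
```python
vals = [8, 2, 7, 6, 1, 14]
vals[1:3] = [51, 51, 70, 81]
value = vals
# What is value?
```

vals starts as [8, 2, 7, 6, 1, 14] (length 6). The slice vals[1:3] covers indices [1, 2] with values [2, 7]. Replacing that slice with [51, 51, 70, 81] (different length) produces [8, 51, 51, 70, 81, 6, 1, 14].

[8, 51, 51, 70, 81, 6, 1, 14]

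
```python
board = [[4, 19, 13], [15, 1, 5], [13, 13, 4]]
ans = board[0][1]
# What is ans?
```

board[0] = [4, 19, 13]. Taking column 1 of that row yields 19.

19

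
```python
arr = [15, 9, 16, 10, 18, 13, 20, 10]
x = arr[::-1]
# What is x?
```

arr has length 8. The slice arr[::-1] selects indices [7, 6, 5, 4, 3, 2, 1, 0] (7->10, 6->20, 5->13, 4->18, 3->10, 2->16, 1->9, 0->15), giving [10, 20, 13, 18, 10, 16, 9, 15].

[10, 20, 13, 18, 10, 16, 9, 15]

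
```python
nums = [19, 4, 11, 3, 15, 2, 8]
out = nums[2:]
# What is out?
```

nums has length 7. The slice nums[2:] selects indices [2, 3, 4, 5, 6] (2->11, 3->3, 4->15, 5->2, 6->8), giving [11, 3, 15, 2, 8].

[11, 3, 15, 2, 8]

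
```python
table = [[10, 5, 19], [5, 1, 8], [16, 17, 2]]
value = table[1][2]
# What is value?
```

table[1] = [5, 1, 8]. Taking column 2 of that row yields 8.

8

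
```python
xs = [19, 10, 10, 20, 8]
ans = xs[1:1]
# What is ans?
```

xs has length 5. The slice xs[1:1] resolves to an empty index range, so the result is [].

[]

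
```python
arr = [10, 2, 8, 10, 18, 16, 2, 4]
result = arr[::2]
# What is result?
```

arr has length 8. The slice arr[::2] selects indices [0, 2, 4, 6] (0->10, 2->8, 4->18, 6->2), giving [10, 8, 18, 2].

[10, 8, 18, 2]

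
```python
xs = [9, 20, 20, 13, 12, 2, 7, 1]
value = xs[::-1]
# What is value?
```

xs has length 8. The slice xs[::-1] selects indices [7, 6, 5, 4, 3, 2, 1, 0] (7->1, 6->7, 5->2, 4->12, 3->13, 2->20, 1->20, 0->9), giving [1, 7, 2, 12, 13, 20, 20, 9].

[1, 7, 2, 12, 13, 20, 20, 9]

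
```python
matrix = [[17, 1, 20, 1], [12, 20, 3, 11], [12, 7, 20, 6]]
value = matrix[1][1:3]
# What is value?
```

matrix[1] = [12, 20, 3, 11]. matrix[1] has length 4. The slice matrix[1][1:3] selects indices [1, 2] (1->20, 2->3), giving [20, 3].

[20, 3]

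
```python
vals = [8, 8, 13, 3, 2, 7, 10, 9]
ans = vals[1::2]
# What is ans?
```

vals has length 8. The slice vals[1::2] selects indices [1, 3, 5, 7] (1->8, 3->3, 5->7, 7->9), giving [8, 3, 7, 9].

[8, 3, 7, 9]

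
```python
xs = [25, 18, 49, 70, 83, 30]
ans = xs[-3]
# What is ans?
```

xs has length 6. Negative index -3 maps to positive index 6 + (-3) = 3. xs[3] = 70.

70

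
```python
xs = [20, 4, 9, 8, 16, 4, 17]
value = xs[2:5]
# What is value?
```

xs has length 7. The slice xs[2:5] selects indices [2, 3, 4] (2->9, 3->8, 4->16), giving [9, 8, 16].

[9, 8, 16]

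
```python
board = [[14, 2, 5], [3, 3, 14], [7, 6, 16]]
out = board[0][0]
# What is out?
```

board[0] = [14, 2, 5]. Taking column 0 of that row yields 14.

14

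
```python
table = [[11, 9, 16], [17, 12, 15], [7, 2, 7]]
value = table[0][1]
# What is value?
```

table[0] = [11, 9, 16]. Taking column 1 of that row yields 9.

9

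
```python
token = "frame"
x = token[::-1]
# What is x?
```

token has length 5. The slice token[::-1] selects indices [4, 3, 2, 1, 0] (4->'e', 3->'m', 2->'a', 1->'r', 0->'f'), giving 'emarf'.

'emarf'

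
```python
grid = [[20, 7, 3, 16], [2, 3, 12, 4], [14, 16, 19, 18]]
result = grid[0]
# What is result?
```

grid has 3 rows. Row 0 is [20, 7, 3, 16].

[20, 7, 3, 16]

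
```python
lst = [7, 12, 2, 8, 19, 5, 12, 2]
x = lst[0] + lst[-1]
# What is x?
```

lst has length 8. lst[0] = 7.
lst has length 8. Negative index -1 maps to positive index 8 + (-1) = 7. lst[7] = 2.
Sum: 7 + 2 = 9.

9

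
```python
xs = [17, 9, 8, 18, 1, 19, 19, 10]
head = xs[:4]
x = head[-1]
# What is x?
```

xs has length 8. The slice xs[:4] selects indices [0, 1, 2, 3] (0->17, 1->9, 2->8, 3->18), giving [17, 9, 8, 18]. So head = [17, 9, 8, 18]. Then head[-1] = 18.

18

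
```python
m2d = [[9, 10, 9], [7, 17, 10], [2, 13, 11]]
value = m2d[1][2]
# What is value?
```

m2d[1] = [7, 17, 10]. Taking column 2 of that row yields 10.

10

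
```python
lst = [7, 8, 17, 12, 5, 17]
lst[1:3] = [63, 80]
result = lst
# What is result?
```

lst starts as [7, 8, 17, 12, 5, 17] (length 6). The slice lst[1:3] covers indices [1, 2] with values [8, 17]. Replacing that slice with [63, 80] (same length) produces [7, 63, 80, 12, 5, 17].

[7, 63, 80, 12, 5, 17]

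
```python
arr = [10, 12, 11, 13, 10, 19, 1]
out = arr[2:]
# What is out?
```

arr has length 7. The slice arr[2:] selects indices [2, 3, 4, 5, 6] (2->11, 3->13, 4->10, 5->19, 6->1), giving [11, 13, 10, 19, 1].

[11, 13, 10, 19, 1]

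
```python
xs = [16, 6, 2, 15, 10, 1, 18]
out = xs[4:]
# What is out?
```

xs has length 7. The slice xs[4:] selects indices [4, 5, 6] (4->10, 5->1, 6->18), giving [10, 1, 18].

[10, 1, 18]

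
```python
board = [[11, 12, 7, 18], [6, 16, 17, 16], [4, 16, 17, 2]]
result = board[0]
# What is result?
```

board has 3 rows. Row 0 is [11, 12, 7, 18].

[11, 12, 7, 18]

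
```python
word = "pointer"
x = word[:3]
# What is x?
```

word has length 7. The slice word[:3] selects indices [0, 1, 2] (0->'p', 1->'o', 2->'i'), giving 'poi'.

'poi'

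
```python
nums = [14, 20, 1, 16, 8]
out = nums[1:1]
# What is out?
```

nums has length 5. The slice nums[1:1] resolves to an empty index range, so the result is [].

[]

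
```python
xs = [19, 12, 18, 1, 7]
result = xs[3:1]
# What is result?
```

xs has length 5. The slice xs[3:1] resolves to an empty index range, so the result is [].

[]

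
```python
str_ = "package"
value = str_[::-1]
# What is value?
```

str_ has length 7. The slice str_[::-1] selects indices [6, 5, 4, 3, 2, 1, 0] (6->'e', 5->'g', 4->'a', 3->'k', 2->'c', 1->'a', 0->'p'), giving 'egakcap'.

'egakcap'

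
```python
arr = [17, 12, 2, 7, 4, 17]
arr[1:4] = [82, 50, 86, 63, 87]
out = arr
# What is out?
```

arr starts as [17, 12, 2, 7, 4, 17] (length 6). The slice arr[1:4] covers indices [1, 2, 3] with values [12, 2, 7]. Replacing that slice with [82, 50, 86, 63, 87] (different length) produces [17, 82, 50, 86, 63, 87, 4, 17].

[17, 82, 50, 86, 63, 87, 4, 17]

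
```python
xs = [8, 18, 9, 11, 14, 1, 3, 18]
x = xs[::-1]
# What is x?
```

xs has length 8. The slice xs[::-1] selects indices [7, 6, 5, 4, 3, 2, 1, 0] (7->18, 6->3, 5->1, 4->14, 3->11, 2->9, 1->18, 0->8), giving [18, 3, 1, 14, 11, 9, 18, 8].

[18, 3, 1, 14, 11, 9, 18, 8]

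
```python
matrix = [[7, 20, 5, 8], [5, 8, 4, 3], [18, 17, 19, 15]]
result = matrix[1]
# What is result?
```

matrix has 3 rows. Row 1 is [5, 8, 4, 3].

[5, 8, 4, 3]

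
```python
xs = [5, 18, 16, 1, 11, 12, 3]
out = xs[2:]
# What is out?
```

xs has length 7. The slice xs[2:] selects indices [2, 3, 4, 5, 6] (2->16, 3->1, 4->11, 5->12, 6->3), giving [16, 1, 11, 12, 3].

[16, 1, 11, 12, 3]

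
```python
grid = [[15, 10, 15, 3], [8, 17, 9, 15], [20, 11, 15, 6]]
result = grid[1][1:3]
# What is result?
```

grid[1] = [8, 17, 9, 15]. grid[1] has length 4. The slice grid[1][1:3] selects indices [1, 2] (1->17, 2->9), giving [17, 9].

[17, 9]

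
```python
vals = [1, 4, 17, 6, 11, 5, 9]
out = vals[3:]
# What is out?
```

vals has length 7. The slice vals[3:] selects indices [3, 4, 5, 6] (3->6, 4->11, 5->5, 6->9), giving [6, 11, 5, 9].

[6, 11, 5, 9]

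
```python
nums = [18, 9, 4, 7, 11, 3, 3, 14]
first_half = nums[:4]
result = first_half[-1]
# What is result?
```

nums has length 8. The slice nums[:4] selects indices [0, 1, 2, 3] (0->18, 1->9, 2->4, 3->7), giving [18, 9, 4, 7]. So first_half = [18, 9, 4, 7]. Then first_half[-1] = 7.

7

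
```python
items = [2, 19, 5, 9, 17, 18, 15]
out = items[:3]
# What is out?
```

items has length 7. The slice items[:3] selects indices [0, 1, 2] (0->2, 1->19, 2->5), giving [2, 19, 5].

[2, 19, 5]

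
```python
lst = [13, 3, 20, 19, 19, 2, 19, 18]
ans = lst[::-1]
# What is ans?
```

lst has length 8. The slice lst[::-1] selects indices [7, 6, 5, 4, 3, 2, 1, 0] (7->18, 6->19, 5->2, 4->19, 3->19, 2->20, 1->3, 0->13), giving [18, 19, 2, 19, 19, 20, 3, 13].

[18, 19, 2, 19, 19, 20, 3, 13]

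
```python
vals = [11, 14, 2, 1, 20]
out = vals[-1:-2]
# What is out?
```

vals has length 5. The slice vals[-1:-2] resolves to an empty index range, so the result is [].

[]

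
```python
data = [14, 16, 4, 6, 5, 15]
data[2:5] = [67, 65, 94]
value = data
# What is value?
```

data starts as [14, 16, 4, 6, 5, 15] (length 6). The slice data[2:5] covers indices [2, 3, 4] with values [4, 6, 5]. Replacing that slice with [67, 65, 94] (same length) produces [14, 16, 67, 65, 94, 15].

[14, 16, 67, 65, 94, 15]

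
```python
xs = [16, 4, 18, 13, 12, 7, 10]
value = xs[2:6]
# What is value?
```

xs has length 7. The slice xs[2:6] selects indices [2, 3, 4, 5] (2->18, 3->13, 4->12, 5->7), giving [18, 13, 12, 7].

[18, 13, 12, 7]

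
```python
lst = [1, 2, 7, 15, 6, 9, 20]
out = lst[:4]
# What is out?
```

lst has length 7. The slice lst[:4] selects indices [0, 1, 2, 3] (0->1, 1->2, 2->7, 3->15), giving [1, 2, 7, 15].

[1, 2, 7, 15]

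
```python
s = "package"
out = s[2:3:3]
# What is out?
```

s has length 7. The slice s[2:3:3] selects indices [2] (2->'c'), giving 'c'.

'c'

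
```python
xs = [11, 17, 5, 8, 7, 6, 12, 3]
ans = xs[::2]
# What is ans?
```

xs has length 8. The slice xs[::2] selects indices [0, 2, 4, 6] (0->11, 2->5, 4->7, 6->12), giving [11, 5, 7, 12].

[11, 5, 7, 12]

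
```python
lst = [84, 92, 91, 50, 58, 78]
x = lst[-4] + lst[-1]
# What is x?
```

lst has length 6. Negative index -4 maps to positive index 6 + (-4) = 2. lst[2] = 91.
lst has length 6. Negative index -1 maps to positive index 6 + (-1) = 5. lst[5] = 78.
Sum: 91 + 78 = 169.

169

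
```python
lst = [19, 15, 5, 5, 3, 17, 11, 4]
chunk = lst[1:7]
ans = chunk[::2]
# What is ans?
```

lst has length 8. The slice lst[1:7] selects indices [1, 2, 3, 4, 5, 6] (1->15, 2->5, 3->5, 4->3, 5->17, 6->11), giving [15, 5, 5, 3, 17, 11]. So chunk = [15, 5, 5, 3, 17, 11]. chunk has length 6. The slice chunk[::2] selects indices [0, 2, 4] (0->15, 2->5, 4->17), giving [15, 5, 17].

[15, 5, 17]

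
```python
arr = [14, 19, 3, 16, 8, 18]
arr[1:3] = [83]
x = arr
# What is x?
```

arr starts as [14, 19, 3, 16, 8, 18] (length 6). The slice arr[1:3] covers indices [1, 2] with values [19, 3]. Replacing that slice with [83] (different length) produces [14, 83, 16, 8, 18].

[14, 83, 16, 8, 18]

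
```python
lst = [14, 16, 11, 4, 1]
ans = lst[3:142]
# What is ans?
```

lst has length 5. The slice lst[3:142] selects indices [3, 4] (3->4, 4->1), giving [4, 1].

[4, 1]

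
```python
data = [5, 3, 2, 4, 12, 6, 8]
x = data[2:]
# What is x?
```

data has length 7. The slice data[2:] selects indices [2, 3, 4, 5, 6] (2->2, 3->4, 4->12, 5->6, 6->8), giving [2, 4, 12, 6, 8].

[2, 4, 12, 6, 8]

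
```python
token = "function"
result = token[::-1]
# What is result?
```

token has length 8. The slice token[::-1] selects indices [7, 6, 5, 4, 3, 2, 1, 0] (7->'n', 6->'o', 5->'i', 4->'t', 3->'c', 2->'n', 1->'u', 0->'f'), giving 'noitcnuf'.

'noitcnuf'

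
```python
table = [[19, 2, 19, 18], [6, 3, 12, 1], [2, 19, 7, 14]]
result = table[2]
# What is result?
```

table has 3 rows. Row 2 is [2, 19, 7, 14].

[2, 19, 7, 14]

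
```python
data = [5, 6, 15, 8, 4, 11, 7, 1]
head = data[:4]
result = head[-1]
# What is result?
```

data has length 8. The slice data[:4] selects indices [0, 1, 2, 3] (0->5, 1->6, 2->15, 3->8), giving [5, 6, 15, 8]. So head = [5, 6, 15, 8]. Then head[-1] = 8.

8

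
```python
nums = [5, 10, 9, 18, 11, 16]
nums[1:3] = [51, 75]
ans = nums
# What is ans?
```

nums starts as [5, 10, 9, 18, 11, 16] (length 6). The slice nums[1:3] covers indices [1, 2] with values [10, 9]. Replacing that slice with [51, 75] (same length) produces [5, 51, 75, 18, 11, 16].

[5, 51, 75, 18, 11, 16]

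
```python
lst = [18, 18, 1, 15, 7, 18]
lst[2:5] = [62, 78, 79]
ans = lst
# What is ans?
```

lst starts as [18, 18, 1, 15, 7, 18] (length 6). The slice lst[2:5] covers indices [2, 3, 4] with values [1, 15, 7]. Replacing that slice with [62, 78, 79] (same length) produces [18, 18, 62, 78, 79, 18].

[18, 18, 62, 78, 79, 18]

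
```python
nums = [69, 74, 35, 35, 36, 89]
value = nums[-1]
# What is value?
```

nums has length 6. Negative index -1 maps to positive index 6 + (-1) = 5. nums[5] = 89.

89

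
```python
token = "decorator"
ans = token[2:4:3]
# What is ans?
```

token has length 9. The slice token[2:4:3] selects indices [2] (2->'c'), giving 'c'.

'c'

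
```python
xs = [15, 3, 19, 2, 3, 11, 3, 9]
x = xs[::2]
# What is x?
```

xs has length 8. The slice xs[::2] selects indices [0, 2, 4, 6] (0->15, 2->19, 4->3, 6->3), giving [15, 19, 3, 3].

[15, 19, 3, 3]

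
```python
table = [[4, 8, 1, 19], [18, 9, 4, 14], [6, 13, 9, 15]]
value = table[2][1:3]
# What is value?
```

table[2] = [6, 13, 9, 15]. table[2] has length 4. The slice table[2][1:3] selects indices [1, 2] (1->13, 2->9), giving [13, 9].

[13, 9]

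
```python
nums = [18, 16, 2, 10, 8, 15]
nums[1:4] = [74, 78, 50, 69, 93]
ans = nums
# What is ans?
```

nums starts as [18, 16, 2, 10, 8, 15] (length 6). The slice nums[1:4] covers indices [1, 2, 3] with values [16, 2, 10]. Replacing that slice with [74, 78, 50, 69, 93] (different length) produces [18, 74, 78, 50, 69, 93, 8, 15].

[18, 74, 78, 50, 69, 93, 8, 15]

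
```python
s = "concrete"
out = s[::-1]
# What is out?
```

s has length 8. The slice s[::-1] selects indices [7, 6, 5, 4, 3, 2, 1, 0] (7->'e', 6->'t', 5->'e', 4->'r', 3->'c', 2->'n', 1->'o', 0->'c'), giving 'etercnoc'.

'etercnoc'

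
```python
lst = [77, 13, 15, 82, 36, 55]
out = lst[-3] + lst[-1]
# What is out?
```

lst has length 6. Negative index -3 maps to positive index 6 + (-3) = 3. lst[3] = 82.
lst has length 6. Negative index -1 maps to positive index 6 + (-1) = 5. lst[5] = 55.
Sum: 82 + 55 = 137.

137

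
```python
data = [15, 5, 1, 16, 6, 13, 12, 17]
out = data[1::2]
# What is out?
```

data has length 8. The slice data[1::2] selects indices [1, 3, 5, 7] (1->5, 3->16, 5->13, 7->17), giving [5, 16, 13, 17].

[5, 16, 13, 17]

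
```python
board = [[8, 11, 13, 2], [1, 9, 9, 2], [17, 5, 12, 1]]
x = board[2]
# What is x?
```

board has 3 rows. Row 2 is [17, 5, 12, 1].

[17, 5, 12, 1]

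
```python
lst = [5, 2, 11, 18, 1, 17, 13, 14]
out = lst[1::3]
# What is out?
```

lst has length 8. The slice lst[1::3] selects indices [1, 4, 7] (1->2, 4->1, 7->14), giving [2, 1, 14].

[2, 1, 14]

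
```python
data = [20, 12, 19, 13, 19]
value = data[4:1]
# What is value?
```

data has length 5. The slice data[4:1] resolves to an empty index range, so the result is [].

[]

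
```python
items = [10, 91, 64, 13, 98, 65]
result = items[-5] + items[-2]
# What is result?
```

items has length 6. Negative index -5 maps to positive index 6 + (-5) = 1. items[1] = 91.
items has length 6. Negative index -2 maps to positive index 6 + (-2) = 4. items[4] = 98.
Sum: 91 + 98 = 189.

189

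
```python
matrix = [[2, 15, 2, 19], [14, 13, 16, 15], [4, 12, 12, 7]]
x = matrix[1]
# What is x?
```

matrix has 3 rows. Row 1 is [14, 13, 16, 15].

[14, 13, 16, 15]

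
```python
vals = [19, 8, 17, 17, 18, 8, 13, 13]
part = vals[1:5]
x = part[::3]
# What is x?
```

vals has length 8. The slice vals[1:5] selects indices [1, 2, 3, 4] (1->8, 2->17, 3->17, 4->18), giving [8, 17, 17, 18]. So part = [8, 17, 17, 18]. part has length 4. The slice part[::3] selects indices [0, 3] (0->8, 3->18), giving [8, 18].

[8, 18]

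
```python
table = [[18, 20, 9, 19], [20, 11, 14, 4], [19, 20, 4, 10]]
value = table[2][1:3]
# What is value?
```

table[2] = [19, 20, 4, 10]. table[2] has length 4. The slice table[2][1:3] selects indices [1, 2] (1->20, 2->4), giving [20, 4].

[20, 4]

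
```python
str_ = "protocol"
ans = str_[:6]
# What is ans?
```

str_ has length 8. The slice str_[:6] selects indices [0, 1, 2, 3, 4, 5] (0->'p', 1->'r', 2->'o', 3->'t', 4->'o', 5->'c'), giving 'protoc'.

'protoc'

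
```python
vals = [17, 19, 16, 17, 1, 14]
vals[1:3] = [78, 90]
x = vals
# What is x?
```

vals starts as [17, 19, 16, 17, 1, 14] (length 6). The slice vals[1:3] covers indices [1, 2] with values [19, 16]. Replacing that slice with [78, 90] (same length) produces [17, 78, 90, 17, 1, 14].

[17, 78, 90, 17, 1, 14]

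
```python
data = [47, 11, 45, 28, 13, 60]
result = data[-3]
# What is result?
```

data has length 6. Negative index -3 maps to positive index 6 + (-3) = 3. data[3] = 28.

28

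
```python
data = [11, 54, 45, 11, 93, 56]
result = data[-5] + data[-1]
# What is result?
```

data has length 6. Negative index -5 maps to positive index 6 + (-5) = 1. data[1] = 54.
data has length 6. Negative index -1 maps to positive index 6 + (-1) = 5. data[5] = 56.
Sum: 54 + 56 = 110.

110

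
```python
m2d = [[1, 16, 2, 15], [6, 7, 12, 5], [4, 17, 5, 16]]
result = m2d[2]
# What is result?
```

m2d has 3 rows. Row 2 is [4, 17, 5, 16].

[4, 17, 5, 16]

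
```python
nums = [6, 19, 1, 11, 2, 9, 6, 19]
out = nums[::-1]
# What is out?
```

nums has length 8. The slice nums[::-1] selects indices [7, 6, 5, 4, 3, 2, 1, 0] (7->19, 6->6, 5->9, 4->2, 3->11, 2->1, 1->19, 0->6), giving [19, 6, 9, 2, 11, 1, 19, 6].

[19, 6, 9, 2, 11, 1, 19, 6]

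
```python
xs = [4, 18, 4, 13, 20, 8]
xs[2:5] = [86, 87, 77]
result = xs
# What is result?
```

xs starts as [4, 18, 4, 13, 20, 8] (length 6). The slice xs[2:5] covers indices [2, 3, 4] with values [4, 13, 20]. Replacing that slice with [86, 87, 77] (same length) produces [4, 18, 86, 87, 77, 8].

[4, 18, 86, 87, 77, 8]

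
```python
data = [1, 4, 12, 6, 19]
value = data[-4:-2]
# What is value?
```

data has length 5. The slice data[-4:-2] selects indices [1, 2] (1->4, 2->12), giving [4, 12].

[4, 12]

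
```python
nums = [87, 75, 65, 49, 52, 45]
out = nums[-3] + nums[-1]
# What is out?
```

nums has length 6. Negative index -3 maps to positive index 6 + (-3) = 3. nums[3] = 49.
nums has length 6. Negative index -1 maps to positive index 6 + (-1) = 5. nums[5] = 45.
Sum: 49 + 45 = 94.

94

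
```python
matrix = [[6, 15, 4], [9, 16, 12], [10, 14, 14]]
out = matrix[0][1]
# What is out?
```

matrix[0] = [6, 15, 4]. Taking column 1 of that row yields 15.

15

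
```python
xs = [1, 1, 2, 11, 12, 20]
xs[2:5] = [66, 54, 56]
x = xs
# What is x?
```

xs starts as [1, 1, 2, 11, 12, 20] (length 6). The slice xs[2:5] covers indices [2, 3, 4] with values [2, 11, 12]. Replacing that slice with [66, 54, 56] (same length) produces [1, 1, 66, 54, 56, 20].

[1, 1, 66, 54, 56, 20]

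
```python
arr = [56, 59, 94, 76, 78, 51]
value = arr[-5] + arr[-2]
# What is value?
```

arr has length 6. Negative index -5 maps to positive index 6 + (-5) = 1. arr[1] = 59.
arr has length 6. Negative index -2 maps to positive index 6 + (-2) = 4. arr[4] = 78.
Sum: 59 + 78 = 137.

137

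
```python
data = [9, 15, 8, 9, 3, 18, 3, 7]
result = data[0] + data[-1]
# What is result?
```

data has length 8. data[0] = 9.
data has length 8. Negative index -1 maps to positive index 8 + (-1) = 7. data[7] = 7.
Sum: 9 + 7 = 16.

16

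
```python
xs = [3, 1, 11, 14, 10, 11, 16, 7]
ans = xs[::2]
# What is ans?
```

xs has length 8. The slice xs[::2] selects indices [0, 2, 4, 6] (0->3, 2->11, 4->10, 6->16), giving [3, 11, 10, 16].

[3, 11, 10, 16]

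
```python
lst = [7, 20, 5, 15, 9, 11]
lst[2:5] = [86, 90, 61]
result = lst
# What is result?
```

lst starts as [7, 20, 5, 15, 9, 11] (length 6). The slice lst[2:5] covers indices [2, 3, 4] with values [5, 15, 9]. Replacing that slice with [86, 90, 61] (same length) produces [7, 20, 86, 90, 61, 11].

[7, 20, 86, 90, 61, 11]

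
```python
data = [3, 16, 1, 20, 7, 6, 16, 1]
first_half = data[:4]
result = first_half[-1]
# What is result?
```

data has length 8. The slice data[:4] selects indices [0, 1, 2, 3] (0->3, 1->16, 2->1, 3->20), giving [3, 16, 1, 20]. So first_half = [3, 16, 1, 20]. Then first_half[-1] = 20.

20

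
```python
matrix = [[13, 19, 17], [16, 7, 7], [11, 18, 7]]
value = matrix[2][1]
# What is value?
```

matrix[2] = [11, 18, 7]. Taking column 1 of that row yields 18.

18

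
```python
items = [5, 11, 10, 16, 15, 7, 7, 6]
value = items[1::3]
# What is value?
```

items has length 8. The slice items[1::3] selects indices [1, 4, 7] (1->11, 4->15, 7->6), giving [11, 15, 6].

[11, 15, 6]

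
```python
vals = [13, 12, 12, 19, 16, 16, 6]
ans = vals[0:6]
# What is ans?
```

vals has length 7. The slice vals[0:6] selects indices [0, 1, 2, 3, 4, 5] (0->13, 1->12, 2->12, 3->19, 4->16, 5->16), giving [13, 12, 12, 19, 16, 16].

[13, 12, 12, 19, 16, 16]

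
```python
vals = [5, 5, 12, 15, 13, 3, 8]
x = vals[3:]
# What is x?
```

vals has length 7. The slice vals[3:] selects indices [3, 4, 5, 6] (3->15, 4->13, 5->3, 6->8), giving [15, 13, 3, 8].

[15, 13, 3, 8]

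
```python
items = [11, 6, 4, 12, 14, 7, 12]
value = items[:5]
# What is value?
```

items has length 7. The slice items[:5] selects indices [0, 1, 2, 3, 4] (0->11, 1->6, 2->4, 3->12, 4->14), giving [11, 6, 4, 12, 14].

[11, 6, 4, 12, 14]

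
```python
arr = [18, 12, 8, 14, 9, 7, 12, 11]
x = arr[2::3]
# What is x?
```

arr has length 8. The slice arr[2::3] selects indices [2, 5] (2->8, 5->7), giving [8, 7].

[8, 7]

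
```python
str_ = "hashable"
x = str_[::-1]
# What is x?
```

str_ has length 8. The slice str_[::-1] selects indices [7, 6, 5, 4, 3, 2, 1, 0] (7->'e', 6->'l', 5->'b', 4->'a', 3->'h', 2->'s', 1->'a', 0->'h'), giving 'elbahsah'.

'elbahsah'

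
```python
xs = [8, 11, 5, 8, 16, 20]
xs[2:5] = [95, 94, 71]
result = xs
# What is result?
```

xs starts as [8, 11, 5, 8, 16, 20] (length 6). The slice xs[2:5] covers indices [2, 3, 4] with values [5, 8, 16]. Replacing that slice with [95, 94, 71] (same length) produces [8, 11, 95, 94, 71, 20].

[8, 11, 95, 94, 71, 20]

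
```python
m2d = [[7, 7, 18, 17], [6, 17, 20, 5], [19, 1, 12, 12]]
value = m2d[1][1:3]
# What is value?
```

m2d[1] = [6, 17, 20, 5]. m2d[1] has length 4. The slice m2d[1][1:3] selects indices [1, 2] (1->17, 2->20), giving [17, 20].

[17, 20]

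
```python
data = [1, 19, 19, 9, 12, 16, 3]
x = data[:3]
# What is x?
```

data has length 7. The slice data[:3] selects indices [0, 1, 2] (0->1, 1->19, 2->19), giving [1, 19, 19].

[1, 19, 19]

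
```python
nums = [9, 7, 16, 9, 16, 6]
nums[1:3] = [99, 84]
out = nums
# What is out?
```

nums starts as [9, 7, 16, 9, 16, 6] (length 6). The slice nums[1:3] covers indices [1, 2] with values [7, 16]. Replacing that slice with [99, 84] (same length) produces [9, 99, 84, 9, 16, 6].

[9, 99, 84, 9, 16, 6]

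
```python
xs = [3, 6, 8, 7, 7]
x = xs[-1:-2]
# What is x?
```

xs has length 5. The slice xs[-1:-2] resolves to an empty index range, so the result is [].

[]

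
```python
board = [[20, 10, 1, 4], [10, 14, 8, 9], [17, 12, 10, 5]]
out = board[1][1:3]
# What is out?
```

board[1] = [10, 14, 8, 9]. board[1] has length 4. The slice board[1][1:3] selects indices [1, 2] (1->14, 2->8), giving [14, 8].

[14, 8]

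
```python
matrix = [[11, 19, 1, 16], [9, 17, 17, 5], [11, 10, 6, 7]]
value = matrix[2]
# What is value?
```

matrix has 3 rows. Row 2 is [11, 10, 6, 7].

[11, 10, 6, 7]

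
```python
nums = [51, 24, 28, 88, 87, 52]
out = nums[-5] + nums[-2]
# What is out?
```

nums has length 6. Negative index -5 maps to positive index 6 + (-5) = 1. nums[1] = 24.
nums has length 6. Negative index -2 maps to positive index 6 + (-2) = 4. nums[4] = 87.
Sum: 24 + 87 = 111.

111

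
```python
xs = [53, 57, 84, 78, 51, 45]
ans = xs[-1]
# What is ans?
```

xs has length 6. Negative index -1 maps to positive index 6 + (-1) = 5. xs[5] = 45.

45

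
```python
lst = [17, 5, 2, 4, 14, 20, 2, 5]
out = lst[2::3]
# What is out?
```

lst has length 8. The slice lst[2::3] selects indices [2, 5] (2->2, 5->20), giving [2, 20].

[2, 20]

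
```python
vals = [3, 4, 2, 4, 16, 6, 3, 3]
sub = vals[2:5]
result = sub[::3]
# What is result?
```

vals has length 8. The slice vals[2:5] selects indices [2, 3, 4] (2->2, 3->4, 4->16), giving [2, 4, 16]. So sub = [2, 4, 16]. sub has length 3. The slice sub[::3] selects indices [0] (0->2), giving [2].

[2]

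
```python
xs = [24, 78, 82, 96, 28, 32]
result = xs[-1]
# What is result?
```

xs has length 6. Negative index -1 maps to positive index 6 + (-1) = 5. xs[5] = 32.

32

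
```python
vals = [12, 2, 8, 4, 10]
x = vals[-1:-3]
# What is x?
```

vals has length 5. The slice vals[-1:-3] resolves to an empty index range, so the result is [].

[]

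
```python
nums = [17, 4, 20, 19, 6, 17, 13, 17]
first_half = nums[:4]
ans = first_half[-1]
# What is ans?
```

nums has length 8. The slice nums[:4] selects indices [0, 1, 2, 3] (0->17, 1->4, 2->20, 3->19), giving [17, 4, 20, 19]. So first_half = [17, 4, 20, 19]. Then first_half[-1] = 19.

19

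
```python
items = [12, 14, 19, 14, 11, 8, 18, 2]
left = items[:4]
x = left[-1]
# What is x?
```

items has length 8. The slice items[:4] selects indices [0, 1, 2, 3] (0->12, 1->14, 2->19, 3->14), giving [12, 14, 19, 14]. So left = [12, 14, 19, 14]. Then left[-1] = 14.

14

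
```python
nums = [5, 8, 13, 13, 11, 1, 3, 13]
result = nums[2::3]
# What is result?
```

nums has length 8. The slice nums[2::3] selects indices [2, 5] (2->13, 5->1), giving [13, 1].

[13, 1]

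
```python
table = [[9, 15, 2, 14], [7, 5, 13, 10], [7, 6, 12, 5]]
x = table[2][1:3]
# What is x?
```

table[2] = [7, 6, 12, 5]. table[2] has length 4. The slice table[2][1:3] selects indices [1, 2] (1->6, 2->12), giving [6, 12].

[6, 12]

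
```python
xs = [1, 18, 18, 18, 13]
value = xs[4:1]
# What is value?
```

xs has length 5. The slice xs[4:1] resolves to an empty index range, so the result is [].

[]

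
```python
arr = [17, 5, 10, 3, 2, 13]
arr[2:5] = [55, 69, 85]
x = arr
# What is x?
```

arr starts as [17, 5, 10, 3, 2, 13] (length 6). The slice arr[2:5] covers indices [2, 3, 4] with values [10, 3, 2]. Replacing that slice with [55, 69, 85] (same length) produces [17, 5, 55, 69, 85, 13].

[17, 5, 55, 69, 85, 13]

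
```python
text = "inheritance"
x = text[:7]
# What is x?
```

text has length 11. The slice text[:7] selects indices [0, 1, 2, 3, 4, 5, 6] (0->'i', 1->'n', 2->'h', 3->'e', 4->'r', 5->'i', 6->'t'), giving 'inherit'.

'inherit'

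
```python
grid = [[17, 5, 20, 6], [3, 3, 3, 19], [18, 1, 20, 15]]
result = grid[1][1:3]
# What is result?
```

grid[1] = [3, 3, 3, 19]. grid[1] has length 4. The slice grid[1][1:3] selects indices [1, 2] (1->3, 2->3), giving [3, 3].

[3, 3]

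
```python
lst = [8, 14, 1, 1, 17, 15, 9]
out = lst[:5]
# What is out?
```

lst has length 7. The slice lst[:5] selects indices [0, 1, 2, 3, 4] (0->8, 1->14, 2->1, 3->1, 4->17), giving [8, 14, 1, 1, 17].

[8, 14, 1, 1, 17]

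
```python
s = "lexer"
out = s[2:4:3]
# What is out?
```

s has length 5. The slice s[2:4:3] selects indices [2] (2->'x'), giving 'x'.

'x'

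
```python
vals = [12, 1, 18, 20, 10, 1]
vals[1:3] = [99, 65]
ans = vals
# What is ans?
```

vals starts as [12, 1, 18, 20, 10, 1] (length 6). The slice vals[1:3] covers indices [1, 2] with values [1, 18]. Replacing that slice with [99, 65] (same length) produces [12, 99, 65, 20, 10, 1].

[12, 99, 65, 20, 10, 1]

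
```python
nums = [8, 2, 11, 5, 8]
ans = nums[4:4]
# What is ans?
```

nums has length 5. The slice nums[4:4] resolves to an empty index range, so the result is [].

[]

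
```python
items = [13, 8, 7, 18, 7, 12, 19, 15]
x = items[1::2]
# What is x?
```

items has length 8. The slice items[1::2] selects indices [1, 3, 5, 7] (1->8, 3->18, 5->12, 7->15), giving [8, 18, 12, 15].

[8, 18, 12, 15]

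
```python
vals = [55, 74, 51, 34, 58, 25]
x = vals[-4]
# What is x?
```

vals has length 6. Negative index -4 maps to positive index 6 + (-4) = 2. vals[2] = 51.

51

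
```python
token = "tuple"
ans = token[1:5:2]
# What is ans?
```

token has length 5. The slice token[1:5:2] selects indices [1, 3] (1->'u', 3->'l'), giving 'ul'.

'ul'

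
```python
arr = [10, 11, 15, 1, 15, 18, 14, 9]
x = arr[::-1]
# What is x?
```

arr has length 8. The slice arr[::-1] selects indices [7, 6, 5, 4, 3, 2, 1, 0] (7->9, 6->14, 5->18, 4->15, 3->1, 2->15, 1->11, 0->10), giving [9, 14, 18, 15, 1, 15, 11, 10].

[9, 14, 18, 15, 1, 15, 11, 10]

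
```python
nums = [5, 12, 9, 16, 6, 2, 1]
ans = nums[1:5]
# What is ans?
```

nums has length 7. The slice nums[1:5] selects indices [1, 2, 3, 4] (1->12, 2->9, 3->16, 4->6), giving [12, 9, 16, 6].

[12, 9, 16, 6]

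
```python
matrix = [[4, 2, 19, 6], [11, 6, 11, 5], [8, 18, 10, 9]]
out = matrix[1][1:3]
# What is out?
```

matrix[1] = [11, 6, 11, 5]. matrix[1] has length 4. The slice matrix[1][1:3] selects indices [1, 2] (1->6, 2->11), giving [6, 11].

[6, 11]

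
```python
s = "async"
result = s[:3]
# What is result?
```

s has length 5. The slice s[:3] selects indices [0, 1, 2] (0->'a', 1->'s', 2->'y'), giving 'asy'.

'asy'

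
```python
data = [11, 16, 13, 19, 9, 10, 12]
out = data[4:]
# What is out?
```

data has length 7. The slice data[4:] selects indices [4, 5, 6] (4->9, 5->10, 6->12), giving [9, 10, 12].

[9, 10, 12]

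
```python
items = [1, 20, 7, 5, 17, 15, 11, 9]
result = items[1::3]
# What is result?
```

items has length 8. The slice items[1::3] selects indices [1, 4, 7] (1->20, 4->17, 7->9), giving [20, 17, 9].

[20, 17, 9]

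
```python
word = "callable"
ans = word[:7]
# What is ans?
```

word has length 8. The slice word[:7] selects indices [0, 1, 2, 3, 4, 5, 6] (0->'c', 1->'a', 2->'l', 3->'l', 4->'a', 5->'b', 6->'l'), giving 'callabl'.

'callabl'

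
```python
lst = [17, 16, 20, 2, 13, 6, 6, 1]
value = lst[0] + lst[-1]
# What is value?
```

lst has length 8. lst[0] = 17.
lst has length 8. Negative index -1 maps to positive index 8 + (-1) = 7. lst[7] = 1.
Sum: 17 + 1 = 18.

18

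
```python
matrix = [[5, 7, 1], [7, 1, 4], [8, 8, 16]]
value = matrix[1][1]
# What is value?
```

matrix[1] = [7, 1, 4]. Taking column 1 of that row yields 1.

1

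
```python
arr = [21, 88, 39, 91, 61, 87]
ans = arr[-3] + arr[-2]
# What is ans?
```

arr has length 6. Negative index -3 maps to positive index 6 + (-3) = 3. arr[3] = 91.
arr has length 6. Negative index -2 maps to positive index 6 + (-2) = 4. arr[4] = 61.
Sum: 91 + 61 = 152.

152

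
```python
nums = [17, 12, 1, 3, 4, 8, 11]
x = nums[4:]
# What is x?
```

nums has length 7. The slice nums[4:] selects indices [4, 5, 6] (4->4, 5->8, 6->11), giving [4, 8, 11].

[4, 8, 11]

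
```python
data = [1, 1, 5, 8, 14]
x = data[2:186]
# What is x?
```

data has length 5. The slice data[2:186] selects indices [2, 3, 4] (2->5, 3->8, 4->14), giving [5, 8, 14].

[5, 8, 14]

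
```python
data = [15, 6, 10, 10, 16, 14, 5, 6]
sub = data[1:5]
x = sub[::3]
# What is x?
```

data has length 8. The slice data[1:5] selects indices [1, 2, 3, 4] (1->6, 2->10, 3->10, 4->16), giving [6, 10, 10, 16]. So sub = [6, 10, 10, 16]. sub has length 4. The slice sub[::3] selects indices [0, 3] (0->6, 3->16), giving [6, 16].

[6, 16]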